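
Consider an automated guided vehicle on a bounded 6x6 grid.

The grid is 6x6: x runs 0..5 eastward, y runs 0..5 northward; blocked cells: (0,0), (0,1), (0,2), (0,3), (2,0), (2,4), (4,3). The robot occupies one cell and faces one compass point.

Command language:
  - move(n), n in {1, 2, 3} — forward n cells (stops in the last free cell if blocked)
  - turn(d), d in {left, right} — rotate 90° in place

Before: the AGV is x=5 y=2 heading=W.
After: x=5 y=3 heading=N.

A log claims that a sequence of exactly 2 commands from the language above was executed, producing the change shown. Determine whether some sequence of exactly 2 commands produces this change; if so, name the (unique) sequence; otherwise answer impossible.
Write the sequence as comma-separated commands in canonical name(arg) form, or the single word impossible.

key: cell and facing (now N) both changed — the 2 commands mix motion and turning
t0: x=5 y=2 heading=W
t=1 turn(right) ⇒ x=5 y=2 heading=N
t=2 move(1) ⇒ x=5 y=3 heading=N
no rival 2-sequence matches.

turn(right), move(1)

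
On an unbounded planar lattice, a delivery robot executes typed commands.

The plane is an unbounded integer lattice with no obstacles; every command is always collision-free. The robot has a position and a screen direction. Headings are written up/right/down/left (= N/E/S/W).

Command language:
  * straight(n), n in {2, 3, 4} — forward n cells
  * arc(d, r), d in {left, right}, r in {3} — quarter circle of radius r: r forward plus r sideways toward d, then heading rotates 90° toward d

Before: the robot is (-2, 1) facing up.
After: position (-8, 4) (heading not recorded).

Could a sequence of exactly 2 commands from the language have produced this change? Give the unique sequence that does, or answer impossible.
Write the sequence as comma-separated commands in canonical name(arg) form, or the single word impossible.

key: order matters: swapping arc(left, 3) and straight(3) lands elsewhere
start: (-2, 1) facing up
[1] after arc(left, 3): (-5, 4) facing left
[2] after straight(3): (-8, 4) facing left
all 25 alternatives checked — unique.

arc(left, 3), straight(3)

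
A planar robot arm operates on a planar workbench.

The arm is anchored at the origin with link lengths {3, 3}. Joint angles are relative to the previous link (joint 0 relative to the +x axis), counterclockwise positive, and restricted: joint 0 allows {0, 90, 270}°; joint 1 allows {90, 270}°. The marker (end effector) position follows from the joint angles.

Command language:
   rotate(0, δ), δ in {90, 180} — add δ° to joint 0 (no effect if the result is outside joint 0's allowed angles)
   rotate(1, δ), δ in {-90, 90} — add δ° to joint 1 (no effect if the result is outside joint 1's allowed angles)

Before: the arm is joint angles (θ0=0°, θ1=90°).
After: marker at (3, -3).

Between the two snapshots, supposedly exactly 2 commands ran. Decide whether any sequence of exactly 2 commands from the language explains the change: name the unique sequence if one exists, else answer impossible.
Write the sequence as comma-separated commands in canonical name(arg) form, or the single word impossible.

rotate(0, 90), rotate(0, 180)

key: order matters: swapping rotate(0, 90) and rotate(0, 180) lands elsewhere
begin: joint angles (θ0=0°, θ1=90°)
[1] after rotate(0, 90): joint angles (θ0=90°, θ1=90°)
[2] after rotate(0, 180): joint angles (θ0=270°, θ1=90°)
all 16 alternatives checked — unique.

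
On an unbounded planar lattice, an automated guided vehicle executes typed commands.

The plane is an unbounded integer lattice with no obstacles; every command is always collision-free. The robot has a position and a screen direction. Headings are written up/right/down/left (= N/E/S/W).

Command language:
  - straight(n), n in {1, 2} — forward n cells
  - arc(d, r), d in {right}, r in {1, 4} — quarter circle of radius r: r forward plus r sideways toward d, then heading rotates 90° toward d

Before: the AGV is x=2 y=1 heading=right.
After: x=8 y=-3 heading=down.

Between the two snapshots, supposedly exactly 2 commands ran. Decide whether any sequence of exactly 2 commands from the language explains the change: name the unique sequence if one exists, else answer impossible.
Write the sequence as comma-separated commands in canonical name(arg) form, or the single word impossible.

straight(2), arc(right, 4)

key: running arc(right, 4) before straight(2) would end elsewhere — order is forced
begin: x=2 y=1 heading=right
1. straight(2) → x=4 y=1 heading=right
2. arc(right, 4) → x=8 y=-3 heading=down
uniquely the one of 16 2-step routes that fits.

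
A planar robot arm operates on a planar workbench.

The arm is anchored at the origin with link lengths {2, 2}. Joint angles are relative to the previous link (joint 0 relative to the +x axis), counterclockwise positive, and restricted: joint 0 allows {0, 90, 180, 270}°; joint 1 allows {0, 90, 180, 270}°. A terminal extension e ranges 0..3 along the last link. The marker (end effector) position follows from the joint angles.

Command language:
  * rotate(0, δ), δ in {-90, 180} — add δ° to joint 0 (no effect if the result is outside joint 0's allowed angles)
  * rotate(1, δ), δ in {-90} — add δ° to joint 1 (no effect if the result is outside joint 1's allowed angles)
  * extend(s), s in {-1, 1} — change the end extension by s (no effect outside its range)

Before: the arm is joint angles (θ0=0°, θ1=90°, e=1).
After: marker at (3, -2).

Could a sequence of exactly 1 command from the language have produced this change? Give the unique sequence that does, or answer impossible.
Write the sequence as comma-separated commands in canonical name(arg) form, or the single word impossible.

from: joint angles (θ0=0°, θ1=90°, e=1)
[1] after rotate(0, -90): joint angles (θ0=270°, θ1=90°, e=1)
no other 1-command option fits: unique.

rotate(0, -90)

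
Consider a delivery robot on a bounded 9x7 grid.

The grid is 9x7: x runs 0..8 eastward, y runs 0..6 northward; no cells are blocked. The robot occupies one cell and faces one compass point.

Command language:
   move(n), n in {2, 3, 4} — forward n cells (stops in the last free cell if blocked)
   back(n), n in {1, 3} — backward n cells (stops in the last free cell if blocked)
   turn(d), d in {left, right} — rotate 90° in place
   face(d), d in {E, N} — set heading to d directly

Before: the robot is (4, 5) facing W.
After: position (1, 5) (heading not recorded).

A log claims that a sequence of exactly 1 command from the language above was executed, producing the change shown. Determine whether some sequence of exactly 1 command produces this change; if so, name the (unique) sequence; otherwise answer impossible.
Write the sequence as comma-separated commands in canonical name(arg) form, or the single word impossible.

from: (4, 5) facing W
[1] after move(3): (1, 5) facing W
all 9 alternatives checked — unique.

move(3)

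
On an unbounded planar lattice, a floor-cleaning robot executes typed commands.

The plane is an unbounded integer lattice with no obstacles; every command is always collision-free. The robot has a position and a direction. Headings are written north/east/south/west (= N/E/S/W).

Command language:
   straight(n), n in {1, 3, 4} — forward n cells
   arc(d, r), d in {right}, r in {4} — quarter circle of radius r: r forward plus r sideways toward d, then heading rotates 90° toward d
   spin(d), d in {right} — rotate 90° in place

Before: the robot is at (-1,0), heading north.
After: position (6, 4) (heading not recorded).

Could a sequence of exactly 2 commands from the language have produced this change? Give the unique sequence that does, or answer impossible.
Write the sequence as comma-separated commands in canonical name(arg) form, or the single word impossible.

arc(right, 4), straight(3)

key: order matters: swapping arc(right, 4) and straight(3) lands elsewhere
start: at (-1,0), heading north
[1] after arc(right, 4): at (3,4), heading east
[2] after straight(3): at (6,4), heading east
no rival 2-sequence matches.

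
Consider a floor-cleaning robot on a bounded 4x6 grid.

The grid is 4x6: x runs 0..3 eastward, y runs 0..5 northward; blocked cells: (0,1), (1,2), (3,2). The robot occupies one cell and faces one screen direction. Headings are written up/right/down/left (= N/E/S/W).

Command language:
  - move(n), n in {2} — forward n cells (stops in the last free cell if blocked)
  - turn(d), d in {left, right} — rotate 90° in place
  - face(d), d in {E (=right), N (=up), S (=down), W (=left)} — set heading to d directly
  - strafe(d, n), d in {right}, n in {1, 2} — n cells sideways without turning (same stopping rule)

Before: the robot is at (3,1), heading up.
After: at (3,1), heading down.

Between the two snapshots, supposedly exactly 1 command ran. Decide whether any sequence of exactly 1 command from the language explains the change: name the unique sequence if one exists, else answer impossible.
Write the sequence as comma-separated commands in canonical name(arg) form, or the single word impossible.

key: (3,1) unchanged — the single command moves nothing
start: at (3,1), heading up
1. face(S) → at (3,1), heading down
no rival 1-sequence matches.

face(S)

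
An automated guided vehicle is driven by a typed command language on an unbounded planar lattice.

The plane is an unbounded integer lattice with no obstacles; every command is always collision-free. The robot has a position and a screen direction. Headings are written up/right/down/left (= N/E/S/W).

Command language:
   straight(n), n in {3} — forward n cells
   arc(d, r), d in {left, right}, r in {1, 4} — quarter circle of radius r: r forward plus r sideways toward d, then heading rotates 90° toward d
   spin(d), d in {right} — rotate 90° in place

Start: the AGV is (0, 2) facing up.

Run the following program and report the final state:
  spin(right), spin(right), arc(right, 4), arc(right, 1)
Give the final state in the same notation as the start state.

t0: (0, 2) facing up
[1] after spin(right): (0, 2) facing right
[2] after spin(right): (0, 2) facing down
[3] after arc(right, 4): (-4, -2) facing left
[4] after arc(right, 1): (-5, -1) facing up

(-5, -1) facing up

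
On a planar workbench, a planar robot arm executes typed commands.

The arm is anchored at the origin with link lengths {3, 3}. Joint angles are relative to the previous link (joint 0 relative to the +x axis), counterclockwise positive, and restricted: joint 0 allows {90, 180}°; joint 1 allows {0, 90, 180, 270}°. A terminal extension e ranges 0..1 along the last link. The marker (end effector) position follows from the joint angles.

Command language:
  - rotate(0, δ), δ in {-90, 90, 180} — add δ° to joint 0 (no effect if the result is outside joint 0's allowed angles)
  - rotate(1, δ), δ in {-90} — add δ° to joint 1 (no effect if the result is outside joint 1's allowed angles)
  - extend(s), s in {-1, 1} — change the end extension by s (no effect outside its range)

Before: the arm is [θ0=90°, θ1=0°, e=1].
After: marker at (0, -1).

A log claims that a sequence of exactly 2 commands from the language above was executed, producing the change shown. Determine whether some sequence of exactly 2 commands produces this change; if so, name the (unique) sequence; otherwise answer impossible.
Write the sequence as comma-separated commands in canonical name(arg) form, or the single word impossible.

rotate(1, -90), rotate(1, -90)

initial: [θ0=90°, θ1=0°, e=1]
1. rotate(1, -90) → [θ0=90°, θ1=270°, e=1]
2. rotate(1, -90) → [θ0=90°, θ1=180°, e=1]
uniquely the one of 36 2-step routes that fits.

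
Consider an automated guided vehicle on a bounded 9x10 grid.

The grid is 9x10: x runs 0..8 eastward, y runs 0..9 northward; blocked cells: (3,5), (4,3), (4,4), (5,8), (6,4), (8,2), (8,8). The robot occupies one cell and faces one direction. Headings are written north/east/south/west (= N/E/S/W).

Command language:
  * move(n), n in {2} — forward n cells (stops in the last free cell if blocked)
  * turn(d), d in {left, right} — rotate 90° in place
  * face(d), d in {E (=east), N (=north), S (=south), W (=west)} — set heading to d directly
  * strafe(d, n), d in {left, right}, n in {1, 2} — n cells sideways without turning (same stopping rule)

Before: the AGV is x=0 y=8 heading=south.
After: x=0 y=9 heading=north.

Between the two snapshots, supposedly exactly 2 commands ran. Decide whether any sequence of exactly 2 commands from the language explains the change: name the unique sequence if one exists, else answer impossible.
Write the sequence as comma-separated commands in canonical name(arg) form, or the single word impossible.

key: cell and facing (now N) both changed — the 2 commands mix motion and turning
begin: x=0 y=8 heading=south
t=1 face(N) ⇒ x=0 y=8 heading=north
t=2 move(2) ⇒ x=0 y=9 heading=north
no rival 2-sequence matches.

face(N), move(2)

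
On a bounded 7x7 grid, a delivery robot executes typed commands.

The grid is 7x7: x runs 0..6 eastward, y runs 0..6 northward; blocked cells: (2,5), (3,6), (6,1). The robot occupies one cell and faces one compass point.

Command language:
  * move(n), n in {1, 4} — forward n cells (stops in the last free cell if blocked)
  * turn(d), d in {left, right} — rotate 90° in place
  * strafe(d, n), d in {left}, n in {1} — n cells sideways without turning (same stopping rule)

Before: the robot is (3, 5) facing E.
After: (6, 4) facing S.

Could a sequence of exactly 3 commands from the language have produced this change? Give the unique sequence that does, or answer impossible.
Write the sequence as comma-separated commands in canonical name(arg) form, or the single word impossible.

key: cell and facing (now S) both changed — the 3 commands mix motion and turning
start: (3, 5) facing E
step 1 (move(4)): (6, 5) facing E
step 2 (turn(right)): (6, 5) facing S
step 3 (move(1)): (6, 4) facing S
no rival 3-sequence matches.

move(4), turn(right), move(1)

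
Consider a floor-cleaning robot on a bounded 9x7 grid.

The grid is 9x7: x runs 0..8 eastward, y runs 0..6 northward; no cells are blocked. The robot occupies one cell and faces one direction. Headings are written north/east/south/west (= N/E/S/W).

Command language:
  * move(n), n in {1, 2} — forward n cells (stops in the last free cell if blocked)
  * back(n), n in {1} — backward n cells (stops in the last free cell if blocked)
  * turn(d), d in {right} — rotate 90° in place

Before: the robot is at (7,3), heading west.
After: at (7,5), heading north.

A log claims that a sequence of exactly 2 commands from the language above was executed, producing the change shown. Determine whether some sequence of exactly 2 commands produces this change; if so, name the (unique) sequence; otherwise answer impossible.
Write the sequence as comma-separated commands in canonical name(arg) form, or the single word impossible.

turn(right), move(2)

key: position moved to (7,5) AND the heading swung to N — translation plus rotation needed
from: at (7,3), heading west
t=1 turn(right) ⇒ at (7,3), heading north
t=2 move(2) ⇒ at (7,5), heading north
no other 2-command option fits: unique.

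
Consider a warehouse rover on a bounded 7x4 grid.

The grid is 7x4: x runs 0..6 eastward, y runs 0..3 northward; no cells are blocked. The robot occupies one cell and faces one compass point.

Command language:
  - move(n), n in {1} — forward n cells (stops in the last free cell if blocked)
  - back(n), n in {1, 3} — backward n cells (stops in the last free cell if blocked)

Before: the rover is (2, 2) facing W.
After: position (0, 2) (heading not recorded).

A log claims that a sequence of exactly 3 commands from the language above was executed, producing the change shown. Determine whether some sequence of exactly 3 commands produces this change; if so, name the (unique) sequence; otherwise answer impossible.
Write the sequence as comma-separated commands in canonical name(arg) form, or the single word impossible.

move(1), move(1), move(1)

key: the third move(1) runs into the grid edge before its full distance
start: (2, 2) facing W
1. move(1) → (1, 2) facing W
2. move(1) → (0, 2) facing W
3. move(1) → (0, 2) facing W
no other 3-command option fits: unique.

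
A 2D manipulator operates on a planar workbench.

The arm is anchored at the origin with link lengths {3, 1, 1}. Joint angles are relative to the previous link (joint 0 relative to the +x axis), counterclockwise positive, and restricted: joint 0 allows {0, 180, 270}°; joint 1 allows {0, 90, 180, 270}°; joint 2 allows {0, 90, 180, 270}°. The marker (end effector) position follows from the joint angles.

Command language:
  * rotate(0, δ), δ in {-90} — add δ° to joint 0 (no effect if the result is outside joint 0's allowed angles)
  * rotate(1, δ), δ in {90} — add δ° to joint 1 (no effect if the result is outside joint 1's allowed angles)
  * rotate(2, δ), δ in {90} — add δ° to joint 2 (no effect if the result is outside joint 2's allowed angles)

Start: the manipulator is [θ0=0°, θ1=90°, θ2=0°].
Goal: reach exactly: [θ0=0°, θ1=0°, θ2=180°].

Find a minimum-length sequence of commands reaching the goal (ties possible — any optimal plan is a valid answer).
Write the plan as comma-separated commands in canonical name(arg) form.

rotate(1, 90), rotate(1, 90), rotate(1, 90), rotate(2, 90), rotate(2, 90)

t0: [θ0=0°, θ1=90°, θ2=0°]
t=1 rotate(1, 90) ⇒ [θ0=0°, θ1=180°, θ2=0°]
t=2 rotate(1, 90) ⇒ [θ0=0°, θ1=270°, θ2=0°]
t=3 rotate(1, 90) ⇒ [θ0=0°, θ1=0°, θ2=0°]
t=4 rotate(2, 90) ⇒ [θ0=0°, θ1=0°, θ2=90°]
t=5 rotate(2, 90) ⇒ [θ0=0°, θ1=0°, θ2=180°]
nothing shorter than 5 reaches the goal.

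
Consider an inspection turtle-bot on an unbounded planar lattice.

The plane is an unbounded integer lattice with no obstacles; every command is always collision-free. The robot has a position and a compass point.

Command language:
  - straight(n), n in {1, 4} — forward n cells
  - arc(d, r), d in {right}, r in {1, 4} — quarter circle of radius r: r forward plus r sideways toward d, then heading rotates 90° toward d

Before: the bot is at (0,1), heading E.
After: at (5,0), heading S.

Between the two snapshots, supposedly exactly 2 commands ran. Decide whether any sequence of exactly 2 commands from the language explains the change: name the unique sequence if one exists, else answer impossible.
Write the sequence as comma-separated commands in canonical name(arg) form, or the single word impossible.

key: position moved to (5,0) AND the heading swung to S — translation plus rotation needed
start: at (0,1), heading E
step 1 (straight(4)): at (4,1), heading E
step 2 (arc(right, 1)): at (5,0), heading S
uniquely the one of 16 2-step routes that fits.

straight(4), arc(right, 1)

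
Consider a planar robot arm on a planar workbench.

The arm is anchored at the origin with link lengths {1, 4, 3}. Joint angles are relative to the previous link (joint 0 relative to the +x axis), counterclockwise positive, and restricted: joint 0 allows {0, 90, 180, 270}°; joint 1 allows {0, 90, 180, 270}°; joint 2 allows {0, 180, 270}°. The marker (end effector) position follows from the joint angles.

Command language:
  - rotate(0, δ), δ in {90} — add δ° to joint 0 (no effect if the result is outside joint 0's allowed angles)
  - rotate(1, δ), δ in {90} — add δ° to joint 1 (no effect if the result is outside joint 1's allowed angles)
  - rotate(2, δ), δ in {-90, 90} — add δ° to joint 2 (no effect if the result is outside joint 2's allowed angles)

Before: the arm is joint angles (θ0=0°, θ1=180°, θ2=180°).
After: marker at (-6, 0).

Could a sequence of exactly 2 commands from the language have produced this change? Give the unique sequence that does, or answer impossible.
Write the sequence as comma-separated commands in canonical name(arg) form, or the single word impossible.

initial: joint angles (θ0=0°, θ1=180°, θ2=180°)
1. rotate(2, 90) → joint angles (θ0=0°, θ1=180°, θ2=270°)
2. rotate(2, 90) → joint angles (θ0=0°, θ1=180°, θ2=0°)
uniquely the one of 16 2-step routes that fits.

rotate(2, 90), rotate(2, 90)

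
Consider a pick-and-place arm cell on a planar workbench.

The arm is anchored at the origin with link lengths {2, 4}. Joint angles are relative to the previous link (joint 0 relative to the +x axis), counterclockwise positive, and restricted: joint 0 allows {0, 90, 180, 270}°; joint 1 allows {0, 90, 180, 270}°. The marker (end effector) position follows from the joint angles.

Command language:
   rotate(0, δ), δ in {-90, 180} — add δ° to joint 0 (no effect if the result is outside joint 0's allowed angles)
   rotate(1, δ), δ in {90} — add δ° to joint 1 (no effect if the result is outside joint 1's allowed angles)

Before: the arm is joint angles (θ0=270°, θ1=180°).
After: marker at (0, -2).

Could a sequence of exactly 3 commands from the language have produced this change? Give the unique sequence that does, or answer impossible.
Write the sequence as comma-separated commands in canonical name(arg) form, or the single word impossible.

rotate(0, 180), rotate(0, 180), rotate(0, 180)

begin: joint angles (θ0=270°, θ1=180°)
t=1 rotate(0, 180) ⇒ joint angles (θ0=90°, θ1=180°)
t=2 rotate(0, 180) ⇒ joint angles (θ0=270°, θ1=180°)
t=3 rotate(0, 180) ⇒ joint angles (θ0=90°, θ1=180°)
no other 3-command option fits: unique.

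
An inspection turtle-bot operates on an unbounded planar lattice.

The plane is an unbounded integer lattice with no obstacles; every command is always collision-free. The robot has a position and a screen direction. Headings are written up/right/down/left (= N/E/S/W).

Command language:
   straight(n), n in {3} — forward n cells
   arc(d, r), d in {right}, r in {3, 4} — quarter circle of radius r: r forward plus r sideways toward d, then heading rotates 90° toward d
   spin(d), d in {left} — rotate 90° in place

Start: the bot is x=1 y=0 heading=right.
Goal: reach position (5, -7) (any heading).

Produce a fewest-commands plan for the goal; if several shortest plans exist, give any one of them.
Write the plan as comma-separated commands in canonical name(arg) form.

start: x=1 y=0 heading=right
t=1 arc(right, 4) ⇒ x=5 y=-4 heading=down
t=2 straight(3) ⇒ x=5 y=-7 heading=down
nothing shorter than 2 reaches the goal.

arc(right, 4), straight(3)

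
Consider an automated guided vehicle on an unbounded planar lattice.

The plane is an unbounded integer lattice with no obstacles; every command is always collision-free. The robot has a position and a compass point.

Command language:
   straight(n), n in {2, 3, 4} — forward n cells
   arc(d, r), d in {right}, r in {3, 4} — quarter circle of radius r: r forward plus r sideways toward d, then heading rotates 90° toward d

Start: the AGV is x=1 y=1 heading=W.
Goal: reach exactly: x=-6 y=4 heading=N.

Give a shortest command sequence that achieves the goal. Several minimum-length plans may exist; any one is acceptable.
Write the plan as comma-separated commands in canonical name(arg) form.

straight(4), arc(right, 3)

t0: x=1 y=1 heading=W
step 1 (straight(4)): x=-3 y=1 heading=W
step 2 (arc(right, 3)): x=-6 y=4 heading=N
minimal: 2 command(s), checked below 2.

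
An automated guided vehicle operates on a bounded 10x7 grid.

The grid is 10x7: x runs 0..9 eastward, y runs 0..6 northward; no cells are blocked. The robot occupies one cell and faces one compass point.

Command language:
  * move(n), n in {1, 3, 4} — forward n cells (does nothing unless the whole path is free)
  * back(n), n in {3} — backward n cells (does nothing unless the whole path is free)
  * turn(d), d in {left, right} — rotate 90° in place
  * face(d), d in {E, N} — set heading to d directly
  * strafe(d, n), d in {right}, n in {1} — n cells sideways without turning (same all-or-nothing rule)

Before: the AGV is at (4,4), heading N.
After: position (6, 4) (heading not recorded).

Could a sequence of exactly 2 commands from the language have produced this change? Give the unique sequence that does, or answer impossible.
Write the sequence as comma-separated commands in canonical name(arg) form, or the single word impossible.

strafe(right, 1), strafe(right, 1)

t0: at (4,4), heading N
step 1 (strafe(right, 1)): at (5,4), heading N
step 2 (strafe(right, 1)): at (6,4), heading N
no rival 2-sequence matches.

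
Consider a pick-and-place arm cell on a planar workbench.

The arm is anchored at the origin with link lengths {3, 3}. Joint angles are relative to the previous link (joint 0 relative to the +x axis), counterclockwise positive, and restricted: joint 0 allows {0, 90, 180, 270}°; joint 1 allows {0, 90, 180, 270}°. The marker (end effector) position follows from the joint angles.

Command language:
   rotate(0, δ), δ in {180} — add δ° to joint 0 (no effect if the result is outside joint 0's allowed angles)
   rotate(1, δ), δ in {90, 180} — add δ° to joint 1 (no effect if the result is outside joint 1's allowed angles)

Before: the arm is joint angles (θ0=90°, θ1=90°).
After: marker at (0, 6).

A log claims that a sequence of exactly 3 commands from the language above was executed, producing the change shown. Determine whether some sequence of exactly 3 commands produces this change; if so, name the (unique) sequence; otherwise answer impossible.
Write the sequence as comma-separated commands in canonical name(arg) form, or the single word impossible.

rotate(1, 90), rotate(1, 90), rotate(1, 90)

t0: joint angles (θ0=90°, θ1=90°)
step 1 (rotate(1, 90)): joint angles (θ0=90°, θ1=180°)
step 2 (rotate(1, 90)): joint angles (θ0=90°, θ1=270°)
step 3 (rotate(1, 90)): joint angles (θ0=90°, θ1=0°)
no other 3-command option fits: unique.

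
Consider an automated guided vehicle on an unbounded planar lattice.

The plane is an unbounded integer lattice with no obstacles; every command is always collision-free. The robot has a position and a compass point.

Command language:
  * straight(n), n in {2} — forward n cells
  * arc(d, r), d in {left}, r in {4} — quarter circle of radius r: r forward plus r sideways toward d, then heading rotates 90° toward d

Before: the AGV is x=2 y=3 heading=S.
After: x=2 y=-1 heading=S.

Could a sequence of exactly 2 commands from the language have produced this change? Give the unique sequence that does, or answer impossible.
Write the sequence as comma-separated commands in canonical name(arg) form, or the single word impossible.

straight(2), straight(2)

key: still facing S at the end — nothing in the sequence rotates
from: x=2 y=3 heading=S
step 1 (straight(2)): x=2 y=1 heading=S
step 2 (straight(2)): x=2 y=-1 heading=S
no rival 2-sequence matches.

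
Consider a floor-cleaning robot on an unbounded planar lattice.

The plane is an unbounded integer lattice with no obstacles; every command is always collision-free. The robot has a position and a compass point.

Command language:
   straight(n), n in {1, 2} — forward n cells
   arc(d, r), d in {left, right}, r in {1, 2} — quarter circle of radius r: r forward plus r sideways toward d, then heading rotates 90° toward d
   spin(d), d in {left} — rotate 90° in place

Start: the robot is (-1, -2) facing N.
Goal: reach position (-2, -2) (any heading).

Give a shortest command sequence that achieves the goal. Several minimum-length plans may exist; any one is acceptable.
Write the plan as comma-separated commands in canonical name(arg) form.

t0: (-1, -2) facing N
1. spin(left) → (-1, -2) facing W
2. straight(1) → (-2, -2) facing W
minimal: 2 command(s), checked below 2.

spin(left), straight(1)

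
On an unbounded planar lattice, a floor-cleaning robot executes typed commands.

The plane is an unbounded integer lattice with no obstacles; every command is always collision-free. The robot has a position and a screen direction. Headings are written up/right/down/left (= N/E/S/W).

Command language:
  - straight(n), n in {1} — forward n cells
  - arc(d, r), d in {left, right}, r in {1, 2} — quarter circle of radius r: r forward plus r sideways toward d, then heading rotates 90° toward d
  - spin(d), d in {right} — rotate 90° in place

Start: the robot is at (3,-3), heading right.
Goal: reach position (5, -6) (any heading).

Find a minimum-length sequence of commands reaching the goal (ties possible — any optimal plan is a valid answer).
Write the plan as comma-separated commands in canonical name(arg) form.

t0: at (3,-3), heading right
[1] after arc(right, 2): at (5,-5), heading down
[2] after straight(1): at (5,-6), heading down
nothing shorter than 2 reaches the goal.

arc(right, 2), straight(1)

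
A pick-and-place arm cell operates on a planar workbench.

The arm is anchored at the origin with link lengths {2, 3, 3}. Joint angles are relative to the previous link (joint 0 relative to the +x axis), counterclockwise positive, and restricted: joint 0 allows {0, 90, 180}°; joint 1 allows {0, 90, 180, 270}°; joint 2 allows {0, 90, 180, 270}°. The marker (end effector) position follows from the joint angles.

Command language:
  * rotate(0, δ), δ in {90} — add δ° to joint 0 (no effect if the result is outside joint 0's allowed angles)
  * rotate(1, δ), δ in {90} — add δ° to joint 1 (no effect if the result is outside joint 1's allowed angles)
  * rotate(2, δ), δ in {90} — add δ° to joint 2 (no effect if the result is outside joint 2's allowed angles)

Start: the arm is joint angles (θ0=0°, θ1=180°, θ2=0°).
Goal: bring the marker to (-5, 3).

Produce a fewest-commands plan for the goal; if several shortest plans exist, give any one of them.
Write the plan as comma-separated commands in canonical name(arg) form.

start: joint angles (θ0=0°, θ1=180°, θ2=0°)
[1] after rotate(1, 90): joint angles (θ0=0°, θ1=270°, θ2=0°)
[2] after rotate(2, 90): joint angles (θ0=0°, θ1=270°, θ2=90°)
[3] after rotate(0, 90): joint angles (θ0=90°, θ1=270°, θ2=90°)
[4] after rotate(0, 90): joint angles (θ0=180°, θ1=270°, θ2=90°)
minimal: 4 command(s), checked below 4.

rotate(1, 90), rotate(2, 90), rotate(0, 90), rotate(0, 90)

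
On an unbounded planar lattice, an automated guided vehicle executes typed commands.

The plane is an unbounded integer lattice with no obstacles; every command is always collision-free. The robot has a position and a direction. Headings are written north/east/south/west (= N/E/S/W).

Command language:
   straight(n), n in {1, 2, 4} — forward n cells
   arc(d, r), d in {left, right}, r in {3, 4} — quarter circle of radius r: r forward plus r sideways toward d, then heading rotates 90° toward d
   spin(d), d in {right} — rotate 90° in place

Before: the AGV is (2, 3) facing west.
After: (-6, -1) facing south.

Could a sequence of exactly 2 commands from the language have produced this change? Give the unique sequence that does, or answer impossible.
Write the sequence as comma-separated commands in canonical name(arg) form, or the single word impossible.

straight(4), arc(left, 4)

key: running arc(left, 4) before straight(4) would end elsewhere — order is forced
start: (2, 3) facing west
step 1 (straight(4)): (-2, 3) facing west
step 2 (arc(left, 4)): (-6, -1) facing south
all 64 alternatives checked — unique.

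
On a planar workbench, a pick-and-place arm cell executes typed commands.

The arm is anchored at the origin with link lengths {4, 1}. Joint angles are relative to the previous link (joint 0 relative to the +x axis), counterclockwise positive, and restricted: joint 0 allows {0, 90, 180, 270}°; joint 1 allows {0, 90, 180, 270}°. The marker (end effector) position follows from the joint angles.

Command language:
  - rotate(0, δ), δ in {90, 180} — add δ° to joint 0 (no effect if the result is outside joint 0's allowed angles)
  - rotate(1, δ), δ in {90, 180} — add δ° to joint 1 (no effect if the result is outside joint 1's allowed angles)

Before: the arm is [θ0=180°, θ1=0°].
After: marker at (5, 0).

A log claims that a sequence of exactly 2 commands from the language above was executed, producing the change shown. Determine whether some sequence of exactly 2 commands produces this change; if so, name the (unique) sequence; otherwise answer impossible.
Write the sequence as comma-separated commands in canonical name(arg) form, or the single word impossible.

from: [θ0=180°, θ1=0°]
t=1 rotate(0, 90) ⇒ [θ0=270°, θ1=0°]
t=2 rotate(0, 90) ⇒ [θ0=0°, θ1=0°]
no other 2-command option fits: unique.

rotate(0, 90), rotate(0, 90)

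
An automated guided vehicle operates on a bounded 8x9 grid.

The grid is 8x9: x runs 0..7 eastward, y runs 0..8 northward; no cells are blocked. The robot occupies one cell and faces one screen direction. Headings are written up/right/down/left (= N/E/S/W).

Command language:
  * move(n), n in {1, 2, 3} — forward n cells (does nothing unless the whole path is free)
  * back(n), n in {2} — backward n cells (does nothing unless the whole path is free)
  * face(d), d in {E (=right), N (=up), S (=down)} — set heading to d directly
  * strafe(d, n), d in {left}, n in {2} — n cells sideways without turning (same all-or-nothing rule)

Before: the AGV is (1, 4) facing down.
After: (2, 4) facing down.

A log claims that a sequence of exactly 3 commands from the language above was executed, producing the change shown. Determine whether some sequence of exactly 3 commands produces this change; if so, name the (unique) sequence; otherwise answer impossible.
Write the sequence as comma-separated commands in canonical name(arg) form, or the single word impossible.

face(E), move(1), face(S)

key: still facing S at the end — net rotation zero over 3 steps
initial: (1, 4) facing down
[1] after face(E): (1, 4) facing right
[2] after move(1): (2, 4) facing right
[3] after face(S): (2, 4) facing down
no rival 3-sequence matches.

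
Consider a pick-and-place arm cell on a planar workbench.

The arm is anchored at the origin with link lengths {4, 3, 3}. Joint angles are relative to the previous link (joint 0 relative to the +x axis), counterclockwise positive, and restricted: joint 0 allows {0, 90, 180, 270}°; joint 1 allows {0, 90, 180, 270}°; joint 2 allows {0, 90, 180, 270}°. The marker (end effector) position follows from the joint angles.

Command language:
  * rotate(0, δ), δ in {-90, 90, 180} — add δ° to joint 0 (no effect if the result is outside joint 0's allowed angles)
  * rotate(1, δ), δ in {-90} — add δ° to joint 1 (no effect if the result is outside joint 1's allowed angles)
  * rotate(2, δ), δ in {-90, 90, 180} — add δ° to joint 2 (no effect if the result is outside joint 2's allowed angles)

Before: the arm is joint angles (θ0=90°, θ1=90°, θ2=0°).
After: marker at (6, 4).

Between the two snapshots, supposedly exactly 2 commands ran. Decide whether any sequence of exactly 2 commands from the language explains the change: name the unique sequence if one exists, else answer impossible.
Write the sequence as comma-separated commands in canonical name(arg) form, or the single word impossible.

rotate(1, -90), rotate(1, -90)

start: joint angles (θ0=90°, θ1=90°, θ2=0°)
step 1 (rotate(1, -90)): joint angles (θ0=90°, θ1=0°, θ2=0°)
step 2 (rotate(1, -90)): joint angles (θ0=90°, θ1=270°, θ2=0°)
uniquely the one of 49 2-step routes that fits.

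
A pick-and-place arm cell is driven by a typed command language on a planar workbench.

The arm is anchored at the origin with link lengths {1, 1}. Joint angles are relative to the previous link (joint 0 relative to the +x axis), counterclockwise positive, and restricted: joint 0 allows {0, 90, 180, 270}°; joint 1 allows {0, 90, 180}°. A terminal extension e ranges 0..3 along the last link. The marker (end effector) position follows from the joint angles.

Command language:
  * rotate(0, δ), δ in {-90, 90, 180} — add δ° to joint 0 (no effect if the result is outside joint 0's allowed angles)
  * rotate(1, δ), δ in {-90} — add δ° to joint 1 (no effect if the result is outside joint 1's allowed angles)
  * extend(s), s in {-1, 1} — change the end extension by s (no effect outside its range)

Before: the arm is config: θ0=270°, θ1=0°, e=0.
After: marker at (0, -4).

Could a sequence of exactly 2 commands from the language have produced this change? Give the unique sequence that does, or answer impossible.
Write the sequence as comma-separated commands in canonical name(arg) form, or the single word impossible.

extend(1), extend(1)

t0: config: θ0=270°, θ1=0°, e=0
[1] after extend(1): config: θ0=270°, θ1=0°, e=1
[2] after extend(1): config: θ0=270°, θ1=0°, e=2
no other 2-command option fits: unique.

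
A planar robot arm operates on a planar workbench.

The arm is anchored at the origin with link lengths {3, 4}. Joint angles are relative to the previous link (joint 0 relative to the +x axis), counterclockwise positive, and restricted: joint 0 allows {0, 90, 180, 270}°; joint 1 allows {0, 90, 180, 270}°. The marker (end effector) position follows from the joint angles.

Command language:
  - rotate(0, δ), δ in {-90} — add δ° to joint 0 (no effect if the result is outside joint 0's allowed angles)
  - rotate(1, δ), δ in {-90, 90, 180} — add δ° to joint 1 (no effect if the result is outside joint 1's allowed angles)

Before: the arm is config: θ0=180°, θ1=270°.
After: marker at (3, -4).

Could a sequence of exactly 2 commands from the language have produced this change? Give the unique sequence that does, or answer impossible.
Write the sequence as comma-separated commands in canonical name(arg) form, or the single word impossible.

rotate(0, -90), rotate(0, -90)

t0: config: θ0=180°, θ1=270°
1. rotate(0, -90) → config: θ0=90°, θ1=270°
2. rotate(0, -90) → config: θ0=0°, θ1=270°
no other 2-command option fits: unique.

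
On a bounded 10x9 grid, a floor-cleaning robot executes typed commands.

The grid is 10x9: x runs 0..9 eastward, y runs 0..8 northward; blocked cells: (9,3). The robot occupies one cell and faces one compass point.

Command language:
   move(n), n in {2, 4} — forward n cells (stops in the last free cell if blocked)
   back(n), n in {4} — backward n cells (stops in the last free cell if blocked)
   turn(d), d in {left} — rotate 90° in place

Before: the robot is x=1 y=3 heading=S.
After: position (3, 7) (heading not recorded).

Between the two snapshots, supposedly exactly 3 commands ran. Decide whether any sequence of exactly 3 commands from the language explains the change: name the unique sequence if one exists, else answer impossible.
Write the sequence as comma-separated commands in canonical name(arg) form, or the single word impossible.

key: order matters: swapping back(4) and move(2) lands elsewhere
initial: x=1 y=3 heading=S
1. back(4) → x=1 y=7 heading=S
2. turn(left) → x=1 y=7 heading=E
3. move(2) → x=3 y=7 heading=E
uniquely the one of 64 3-step routes that fits.

back(4), turn(left), move(2)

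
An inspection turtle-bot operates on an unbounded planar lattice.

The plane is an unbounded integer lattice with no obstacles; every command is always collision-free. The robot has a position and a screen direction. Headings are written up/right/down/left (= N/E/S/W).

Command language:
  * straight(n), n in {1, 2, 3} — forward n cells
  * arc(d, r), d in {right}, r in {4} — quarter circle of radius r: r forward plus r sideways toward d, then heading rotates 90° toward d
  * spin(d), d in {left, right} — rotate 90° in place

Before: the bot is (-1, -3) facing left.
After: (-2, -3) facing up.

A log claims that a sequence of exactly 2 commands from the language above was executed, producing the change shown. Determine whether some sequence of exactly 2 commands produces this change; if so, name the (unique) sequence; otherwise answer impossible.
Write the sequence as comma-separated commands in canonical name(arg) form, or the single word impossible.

key: order matters: swapping straight(1) and spin(right) lands elsewhere
begin: (-1, -3) facing left
1. straight(1) → (-2, -3) facing left
2. spin(right) → (-2, -3) facing up
all 36 alternatives checked — unique.

straight(1), spin(right)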